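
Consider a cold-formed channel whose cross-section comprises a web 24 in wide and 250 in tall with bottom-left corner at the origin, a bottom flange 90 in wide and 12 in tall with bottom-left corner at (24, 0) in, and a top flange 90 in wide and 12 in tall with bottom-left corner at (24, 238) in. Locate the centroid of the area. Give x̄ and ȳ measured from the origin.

Part | A | x̄ᵢ | ȳᵢ | A·x̄ᵢ | A·ȳᵢ
web | 6000.00 | 12.00 | 125.00 | 72000.00 | 750000.00
bottom flange | 1080.00 | 69.00 | 6.00 | 74520.00 | 6480.00
top flange | 1080.00 | 69.00 | 244.00 | 74520.00 | 263520.00
Σ | 8160.00 |  |  | 221040.00 | 1020000.00
x̄ = 221040.00 / 8160.00 = 27.09 in
ȳ = 1020000.00 / 8160.00 = 125.00 in

x̄ = 27.09 in, ȳ = 125.00 in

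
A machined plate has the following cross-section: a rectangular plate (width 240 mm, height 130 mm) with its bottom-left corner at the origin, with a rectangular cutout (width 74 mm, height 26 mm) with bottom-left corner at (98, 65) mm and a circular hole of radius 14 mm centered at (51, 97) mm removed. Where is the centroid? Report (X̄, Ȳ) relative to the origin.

X̄ = 120.48 mm, Ȳ = 63.44 mm

plate: A = 240 × 130 = 31200.00, centroid at (120.00, 65.00).
hole 1: A = −(74 × 26) = -1924.00, centroid at (135.00, 78.00).
hole 2: A = −π·14² = -615.75, centroid at (51.00, 97.00).
ΣA = 28660.25 mm², ΣAX̄ = 3452856.64 mm³, ΣAȲ = 1818200.04 mm³.
X̄ = 3452856.64/28660.25 = 120.48 mm; Ȳ = 1818200.04/28660.25 = 63.44 mm.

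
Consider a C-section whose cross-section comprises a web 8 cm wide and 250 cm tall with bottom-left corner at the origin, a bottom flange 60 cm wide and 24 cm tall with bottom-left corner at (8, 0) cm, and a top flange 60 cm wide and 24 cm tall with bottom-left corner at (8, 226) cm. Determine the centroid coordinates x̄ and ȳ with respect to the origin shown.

x̄ = 24.07 cm, ȳ = 125.00 cm

Part | A | x̄ᵢ | ȳᵢ | A·x̄ᵢ | A·ȳᵢ
web | 2000.00 | 4.00 | 125.00 | 8000.00 | 250000.00
bottom flange | 1440.00 | 38.00 | 12.00 | 54720.00 | 17280.00
top flange | 1440.00 | 38.00 | 238.00 | 54720.00 | 342720.00
Σ | 4880.00 |  |  | 117440.00 | 610000.00
x̄ = 117440.00 / 4880.00 = 24.07 cm
ȳ = 610000.00 / 4880.00 = 125.00 cm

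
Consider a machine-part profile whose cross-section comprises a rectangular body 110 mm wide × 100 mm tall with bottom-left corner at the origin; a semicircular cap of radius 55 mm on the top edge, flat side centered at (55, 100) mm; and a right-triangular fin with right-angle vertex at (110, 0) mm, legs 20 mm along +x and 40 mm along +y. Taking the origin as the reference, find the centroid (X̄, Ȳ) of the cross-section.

rectangular body: A = 110 × 100 = 11000.00, centroid at (55.00, 50.00).
semicircular top: A = ½π·55² = 4751.66, centroid at (55.00, 123.34).
triangular fin: A = ½·20·40 = 400.00, centroid at (116.67, 13.33).
ΣA = 16151.66 mm²
ΣAX̄ = (11000.00)(55.00) + (4751.66)(55.00) + (400.00)(116.67) = 913007.91 mm³
ΣAȲ = (11000.00)(50.00) + (4751.66)(123.34) + (400.00)(13.33) = 1141415.89 mm³
X̄ = 913007.91 / 16151.66 = 56.53 mm
Ȳ = 1141415.89 / 16151.66 = 70.67 mm

X̄ = 56.53 mm, Ȳ = 70.67 mm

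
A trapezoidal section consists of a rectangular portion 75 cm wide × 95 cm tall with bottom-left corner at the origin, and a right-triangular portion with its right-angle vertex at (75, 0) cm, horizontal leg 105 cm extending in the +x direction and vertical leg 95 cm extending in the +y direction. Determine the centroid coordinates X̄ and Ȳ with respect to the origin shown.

X̄ = 67.35 cm, Ȳ = 40.98 cm

rectangular portion: A = 75 × 95 = 7125.00, centroid at (37.50, 47.50).
triangular portion: A = ½·105·95 = 4987.50, centroid at (110.00, 31.67).
ΣA = 12112.50 cm², ΣAX̄ = 815812.50 cm³, ΣAȲ = 496375.00 cm³.
X̄ = 815812.50/12112.50 = 67.35 cm; Ȳ = 496375.00/12112.50 = 40.98 cm.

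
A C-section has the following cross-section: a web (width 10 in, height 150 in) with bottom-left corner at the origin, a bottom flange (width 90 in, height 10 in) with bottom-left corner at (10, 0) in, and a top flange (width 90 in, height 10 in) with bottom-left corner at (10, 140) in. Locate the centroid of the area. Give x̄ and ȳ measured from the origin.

x̄ = 32.27 in, ȳ = 75.00 in

web: A = 10 × 150 = 1500.00, centroid at (5.00, 75.00).
bottom flange: A = 90 × 10 = 900.00, centroid at (55.00, 5.00).
top flange: A = 90 × 10 = 900.00, centroid at (55.00, 145.00).
ΣA = 3300.00 in², ΣAx̄ = 106500.00 in³, ΣAȳ = 247500.00 in³.
x̄ = 106500.00/3300.00 = 32.27 in; ȳ = 247500.00/3300.00 = 75.00 in.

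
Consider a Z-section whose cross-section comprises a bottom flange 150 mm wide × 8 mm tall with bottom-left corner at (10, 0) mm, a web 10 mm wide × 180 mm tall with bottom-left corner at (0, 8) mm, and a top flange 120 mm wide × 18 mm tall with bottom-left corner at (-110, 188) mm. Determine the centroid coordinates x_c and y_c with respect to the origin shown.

x_c = 0.58 mm, y_c = 117.58 mm

bottom flange: A = 150 × 8 = 1200.00, centroid at (85.00, 4.00).
web: A = 10 × 180 = 1800.00, centroid at (5.00, 98.00).
top flange: A = 120 × 18 = 2160.00, centroid at (-50.00, 197.00).
ΣA = 5160.00 mm²
ΣAx_c = (1200.00)(85.00) + (1800.00)(5.00) + (2160.00)(-50.00) = 3000.00 mm³
ΣAy_c = (1200.00)(4.00) + (1800.00)(98.00) + (2160.00)(197.00) = 606720.00 mm³
x_c = 3000.00 / 5160.00 = 0.58 mm
y_c = 606720.00 / 5160.00 = 117.58 mm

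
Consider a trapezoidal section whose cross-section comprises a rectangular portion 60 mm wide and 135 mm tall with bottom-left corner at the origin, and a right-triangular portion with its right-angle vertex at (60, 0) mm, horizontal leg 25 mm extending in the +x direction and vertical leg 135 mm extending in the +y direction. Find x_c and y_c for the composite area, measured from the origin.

Part | A | x̄ᵢ | ȳᵢ | A·x̄ᵢ | A·ȳᵢ
rectangular portion | 8100.00 | 30.00 | 67.50 | 243000.00 | 546750.00
triangular portion | 1687.50 | 68.33 | 45.00 | 115312.50 | 75937.50
Σ | 9787.50 |  |  | 358312.50 | 622687.50
x_c = 358312.50 / 9787.50 = 36.61 mm
y_c = 622687.50 / 9787.50 = 63.62 mm

x_c = 36.61 mm, y_c = 63.62 mm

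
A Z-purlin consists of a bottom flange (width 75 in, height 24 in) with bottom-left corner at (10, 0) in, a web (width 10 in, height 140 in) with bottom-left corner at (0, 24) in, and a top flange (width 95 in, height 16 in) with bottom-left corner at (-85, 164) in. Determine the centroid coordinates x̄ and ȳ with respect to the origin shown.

Part | A | x̄ᵢ | ȳᵢ | A·x̄ᵢ | A·ȳᵢ
bottom flange | 1800.00 | 47.50 | 12.00 | 85500.00 | 21600.00
web | 1400.00 | 5.00 | 94.00 | 7000.00 | 131600.00
top flange | 1520.00 | -37.50 | 172.00 | -57000.00 | 261440.00
Σ | 4720.00 |  |  | 35500.00 | 414640.00
x̄ = 35500.00 / 4720.00 = 7.52 in
ȳ = 414640.00 / 4720.00 = 87.85 in

x̄ = 7.52 in, ȳ = 87.85 in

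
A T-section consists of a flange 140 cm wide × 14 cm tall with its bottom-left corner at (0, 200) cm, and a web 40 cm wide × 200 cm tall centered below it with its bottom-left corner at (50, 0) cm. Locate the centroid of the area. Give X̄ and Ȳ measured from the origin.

X̄ = 70.00 cm, Ȳ = 121.06 cm

Part | A | x̄ᵢ | ȳᵢ | A·x̄ᵢ | A·ȳᵢ
web | 8000.00 | 70.00 | 100.00 | 560000.00 | 800000.00
flange | 1960.00 | 70.00 | 207.00 | 137200.00 | 405720.00
Σ | 9960.00 |  |  | 697200.00 | 1205720.00
X̄ = 697200.00 / 9960.00 = 70.00 cm
Ȳ = 1205720.00 / 9960.00 = 121.06 cm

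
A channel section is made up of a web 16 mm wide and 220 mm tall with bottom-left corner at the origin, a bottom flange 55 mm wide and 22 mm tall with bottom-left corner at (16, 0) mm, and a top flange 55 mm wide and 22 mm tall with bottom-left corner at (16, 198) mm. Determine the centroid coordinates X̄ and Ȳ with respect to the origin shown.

web: A = 16 × 220 = 3520.00, centroid at (8.00, 110.00).
bottom flange: A = 55 × 22 = 1210.00, centroid at (43.50, 11.00).
top flange: A = 55 × 22 = 1210.00, centroid at (43.50, 209.00).
ΣA = 5940.00 mm², ΣAX̄ = 133430.00 mm³, ΣAȲ = 653400.00 mm³.
X̄ = 133430.00/5940.00 = 22.46 mm; Ȳ = 653400.00/5940.00 = 110.00 mm.

X̄ = 22.46 mm, Ȳ = 110.00 mm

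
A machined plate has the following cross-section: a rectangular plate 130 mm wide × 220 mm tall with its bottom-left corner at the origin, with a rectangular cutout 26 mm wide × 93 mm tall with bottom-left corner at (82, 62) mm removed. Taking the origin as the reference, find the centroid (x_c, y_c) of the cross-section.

x_c = 62.23 mm, y_c = 110.14 mm

Part | A | x̄ᵢ | ȳᵢ | A·x̄ᵢ | A·ȳᵢ
plate | 28600.00 | 65.00 | 110.00 | 1859000.00 | 3146000.00
hole | -2418.00 | 95.00 | 108.50 | -229710.00 | -262353.00
Σ | 26182.00 |  |  | 1629290.00 | 2883647.00
x_c = 1629290.00 / 26182.00 = 62.23 mm
y_c = 2883647.00 / 26182.00 = 110.14 mm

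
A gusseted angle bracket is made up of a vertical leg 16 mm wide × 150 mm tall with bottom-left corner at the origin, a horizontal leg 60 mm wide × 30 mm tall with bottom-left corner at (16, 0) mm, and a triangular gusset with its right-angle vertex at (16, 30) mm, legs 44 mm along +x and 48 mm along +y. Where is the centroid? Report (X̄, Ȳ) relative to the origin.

vertical leg: A = 16 × 150 = 2400.00, centroid at (8.00, 75.00).
horizontal leg: A = 60 × 30 = 1800.00, centroid at (46.00, 15.00).
gusset: A = ½·44·48 = 1056.00, centroid at (30.67, 46.00).
ΣA = 5256.00 mm²
ΣAX̄ = (2400.00)(8.00) + (1800.00)(46.00) + (1056.00)(30.67) = 134384.00 mm³
ΣAȲ = (2400.00)(75.00) + (1800.00)(15.00) + (1056.00)(46.00) = 255576.00 mm³
X̄ = 134384.00 / 5256.00 = 25.57 mm
Ȳ = 255576.00 / 5256.00 = 48.63 mm

X̄ = 25.57 mm, Ȳ = 48.63 mm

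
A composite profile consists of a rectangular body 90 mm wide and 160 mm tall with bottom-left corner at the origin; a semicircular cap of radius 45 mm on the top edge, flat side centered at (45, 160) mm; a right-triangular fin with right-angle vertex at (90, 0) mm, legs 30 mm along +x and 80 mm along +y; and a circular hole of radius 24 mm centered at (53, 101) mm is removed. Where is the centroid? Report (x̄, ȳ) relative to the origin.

rectangular body: A = 90 × 160 = 14400.00, centroid at (45.00, 80.00).
semicircular top: A = ½π·45² = 3180.86, centroid at (45.00, 179.10).
triangular fin: A = ½·30·80 = 1200.00, centroid at (100.00, 26.67).
hole: A = −π·24² = -1809.56, centroid at (53.00, 101.00).
ΣA = 16971.31 mm², ΣAx̄ = 815232.27 mm³, ΣAȳ = 1570922.72 mm³.
x̄ = 815232.27/16971.31 = 48.04 mm; ȳ = 1570922.72/16971.31 = 92.56 mm.

x̄ = 48.04 mm, ȳ = 92.56 mm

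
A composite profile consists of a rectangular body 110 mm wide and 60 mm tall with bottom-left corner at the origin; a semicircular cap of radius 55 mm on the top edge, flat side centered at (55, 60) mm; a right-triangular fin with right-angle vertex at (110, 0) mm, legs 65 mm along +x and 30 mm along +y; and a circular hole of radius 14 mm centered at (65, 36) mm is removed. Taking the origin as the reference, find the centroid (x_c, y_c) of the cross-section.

rectangular body: A = 110 × 60 = 6600.00, centroid at (55.00, 30.00).
semicircular top: A = ½π·55² = 4751.66, centroid at (55.00, 83.34).
triangular fin: A = ½·65·30 = 975.00, centroid at (131.67, 10.00).
hole: A = −π·14² = -615.75, centroid at (65.00, 36.00).
ΣA = 11710.91 mm², ΣAx_c = 712692.35 mm³, ΣAy_c = 581599.12 mm³.
x_c = 712692.35/11710.91 = 60.86 mm; y_c = 581599.12/11710.91 = 49.66 mm.

x_c = 60.86 mm, y_c = 49.66 mm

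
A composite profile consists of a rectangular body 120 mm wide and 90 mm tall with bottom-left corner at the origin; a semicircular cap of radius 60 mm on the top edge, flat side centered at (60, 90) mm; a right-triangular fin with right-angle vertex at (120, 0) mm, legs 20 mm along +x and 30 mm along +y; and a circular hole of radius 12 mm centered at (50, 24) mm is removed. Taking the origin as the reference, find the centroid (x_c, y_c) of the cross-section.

x_c = 61.50 mm, y_c = 69.38 mm

rectangular body: A = 120 × 90 = 10800.00, centroid at (60.00, 45.00).
semicircular top: A = ½π·60² = 5654.87, centroid at (60.00, 115.46).
triangular fin: A = ½·20·30 = 300.00, centroid at (126.67, 10.00).
hole: A = −π·12² = -452.39, centroid at (50.00, 24.00).
ΣA = 16302.48 mm²
ΣAx_c = (10800.00)(60.00) + (5654.87)(60.00) + (300.00)(126.67) + (-452.39)(50.00) = 1002672.54 mm³
ΣAy_c = (10800.00)(45.00) + (5654.87)(115.46) + (300.00)(10.00) + (-452.39)(24.00) = 1131080.67 mm³
x_c = 1002672.54 / 16302.48 = 61.50 mm
y_c = 1131080.67 / 16302.48 = 69.38 mm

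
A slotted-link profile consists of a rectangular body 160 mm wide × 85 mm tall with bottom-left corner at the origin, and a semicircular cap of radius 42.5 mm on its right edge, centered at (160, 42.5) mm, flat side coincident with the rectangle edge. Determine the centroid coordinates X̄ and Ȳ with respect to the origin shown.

X̄ = 96.92 mm, Ȳ = 42.50 mm

rectangular body: A = 160 × 85 = 13600.00, centroid at (80.00, 42.50).
semicircular end: A = ½π·42.5² = 2837.25, centroid at (178.04, 42.50).
ΣA = 16437.25 mm², ΣAX̄ = 1593137.22 mm³, ΣAȲ = 698583.16 mm³.
X̄ = 1593137.22/16437.25 = 96.92 mm; Ȳ = 698583.16/16437.25 = 42.50 mm.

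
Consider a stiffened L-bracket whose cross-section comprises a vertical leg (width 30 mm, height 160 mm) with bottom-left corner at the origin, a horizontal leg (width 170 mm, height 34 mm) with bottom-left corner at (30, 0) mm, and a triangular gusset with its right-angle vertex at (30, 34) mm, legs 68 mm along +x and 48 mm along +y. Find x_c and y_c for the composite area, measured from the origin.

Part | A | x̄ᵢ | ȳᵢ | A·x̄ᵢ | A·ȳᵢ
vertical leg | 4800.00 | 15.00 | 80.00 | 72000.00 | 384000.00
horizontal leg | 5780.00 | 115.00 | 17.00 | 664700.00 | 98260.00
gusset | 1632.00 | 52.67 | 50.00 | 85952.00 | 81600.00
Σ | 12212.00 |  |  | 822652.00 | 563860.00
x_c = 822652.00 / 12212.00 = 67.36 mm
y_c = 563860.00 / 12212.00 = 46.17 mm

x_c = 67.36 mm, y_c = 46.17 mm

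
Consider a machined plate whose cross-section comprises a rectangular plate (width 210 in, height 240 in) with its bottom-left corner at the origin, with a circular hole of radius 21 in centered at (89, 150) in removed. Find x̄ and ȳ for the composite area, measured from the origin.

x̄ = 105.45 in, ȳ = 119.15 in

plate: A = 210 × 240 = 50400.00, centroid at (105.00, 120.00).
hole: A = −π·21² = -1385.44, centroid at (89.00, 150.00).
ΣA = 49014.56 in², ΣAx̄ = 5168695.63 in³, ΣAȳ = 5840183.65 in³.
x̄ = 5168695.63/49014.56 = 105.45 in; ȳ = 5840183.65/49014.56 = 119.15 in.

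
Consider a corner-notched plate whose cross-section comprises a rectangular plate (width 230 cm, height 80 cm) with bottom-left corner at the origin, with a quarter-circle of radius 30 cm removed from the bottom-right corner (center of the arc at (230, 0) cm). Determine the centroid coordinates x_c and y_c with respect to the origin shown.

plate: A = 230 × 80 = 18400.00, centroid at (115.00, 40.00).
removed quarter-circle: A = −¼π·30² = -706.86, centroid at (217.27, 12.73).
ΣA = 17693.14 cm²
ΣAx_c = (18400.00)(115.00) + (-706.86)(217.27) = 1962422.58 cm³
ΣAy_c = (18400.00)(40.00) + (-706.86)(12.73) = 727000.00 cm³
x_c = 1962422.58 / 17693.14 = 110.91 cm
y_c = 727000.00 / 17693.14 = 41.09 cm

x_c = 110.91 cm, y_c = 41.09 cm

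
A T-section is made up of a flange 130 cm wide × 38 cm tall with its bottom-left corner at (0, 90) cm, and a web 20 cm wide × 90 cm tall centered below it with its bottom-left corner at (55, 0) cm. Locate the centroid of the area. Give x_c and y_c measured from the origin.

web: A = 20 × 90 = 1800.00, centroid at (65.00, 45.00).
flange: A = 130 × 38 = 4940.00, centroid at (65.00, 109.00).
ΣA = 6740.00 cm²
ΣAx_c = (1800.00)(65.00) + (4940.00)(65.00) = 438100.00 cm³
ΣAy_c = (1800.00)(45.00) + (4940.00)(109.00) = 619460.00 cm³
x_c = 438100.00 / 6740.00 = 65.00 cm
y_c = 619460.00 / 6740.00 = 91.91 cm

x_c = 65.00 cm, y_c = 91.91 cm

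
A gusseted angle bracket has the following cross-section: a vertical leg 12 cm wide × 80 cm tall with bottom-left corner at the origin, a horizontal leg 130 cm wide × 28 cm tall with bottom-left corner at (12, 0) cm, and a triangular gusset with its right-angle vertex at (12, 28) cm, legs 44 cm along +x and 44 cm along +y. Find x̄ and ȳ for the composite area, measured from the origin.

vertical leg: A = 12 × 80 = 960.00, centroid at (6.00, 40.00).
horizontal leg: A = 130 × 28 = 3640.00, centroid at (77.00, 14.00).
gusset: A = ½·44·44 = 968.00, centroid at (26.67, 42.67).
ΣA = 5568.00 cm², ΣAx̄ = 311853.33 cm³, ΣAȳ = 130661.33 cm³.
x̄ = 311853.33/5568.00 = 56.01 cm; ȳ = 130661.33/5568.00 = 23.47 cm.

x̄ = 56.01 cm, ȳ = 23.47 cm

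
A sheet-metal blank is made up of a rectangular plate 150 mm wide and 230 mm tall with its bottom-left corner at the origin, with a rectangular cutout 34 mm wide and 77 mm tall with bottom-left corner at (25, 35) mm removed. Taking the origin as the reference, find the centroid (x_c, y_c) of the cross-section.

x_c = 77.71 mm, y_c = 118.41 mm

Part | A | x̄ᵢ | ȳᵢ | A·x̄ᵢ | A·ȳᵢ
plate | 34500.00 | 75.00 | 115.00 | 2587500.00 | 3967500.00
hole | -2618.00 | 42.00 | 73.50 | -109956.00 | -192423.00
Σ | 31882.00 |  |  | 2477544.00 | 3775077.00
x_c = 2477544.00 / 31882.00 = 77.71 mm
y_c = 3775077.00 / 31882.00 = 118.41 mm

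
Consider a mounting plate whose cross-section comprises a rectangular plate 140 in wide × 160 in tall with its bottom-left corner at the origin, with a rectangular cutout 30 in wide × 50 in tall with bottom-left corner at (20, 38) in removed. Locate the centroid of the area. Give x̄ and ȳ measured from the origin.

plate: A = 140 × 160 = 22400.00, centroid at (70.00, 80.00).
hole: A = −(30 × 50) = -1500.00, centroid at (35.00, 63.00).
ΣA = 20900.00 in²
ΣAx̄ = (22400.00)(70.00) + (-1500.00)(35.00) = 1515500.00 in³
ΣAȳ = (22400.00)(80.00) + (-1500.00)(63.00) = 1697500.00 in³
x̄ = 1515500.00 / 20900.00 = 72.51 in
ȳ = 1697500.00 / 20900.00 = 81.22 in

x̄ = 72.51 in, ȳ = 81.22 in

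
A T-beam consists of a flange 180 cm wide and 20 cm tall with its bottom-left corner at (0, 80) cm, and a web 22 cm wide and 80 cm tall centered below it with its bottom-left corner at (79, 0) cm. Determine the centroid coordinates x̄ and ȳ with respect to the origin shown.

x̄ = 90.00 cm, ȳ = 73.58 cm

web: A = 22 × 80 = 1760.00, centroid at (90.00, 40.00).
flange: A = 180 × 20 = 3600.00, centroid at (90.00, 90.00).
ΣA = 5360.00 cm²
ΣAx̄ = (1760.00)(90.00) + (3600.00)(90.00) = 482400.00 cm³
ΣAȳ = (1760.00)(40.00) + (3600.00)(90.00) = 394400.00 cm³
x̄ = 482400.00 / 5360.00 = 90.00 cm
ȳ = 394400.00 / 5360.00 = 73.58 cm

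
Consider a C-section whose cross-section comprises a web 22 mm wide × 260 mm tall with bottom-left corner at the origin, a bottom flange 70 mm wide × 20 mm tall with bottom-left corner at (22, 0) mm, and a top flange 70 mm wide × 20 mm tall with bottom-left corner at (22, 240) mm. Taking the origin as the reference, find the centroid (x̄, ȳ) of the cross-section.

x̄ = 26.12 mm, ȳ = 130.00 mm

Part | A | x̄ᵢ | ȳᵢ | A·x̄ᵢ | A·ȳᵢ
web | 5720.00 | 11.00 | 130.00 | 62920.00 | 743600.00
bottom flange | 1400.00 | 57.00 | 10.00 | 79800.00 | 14000.00
top flange | 1400.00 | 57.00 | 250.00 | 79800.00 | 350000.00
Σ | 8520.00 |  |  | 222520.00 | 1107600.00
x̄ = 222520.00 / 8520.00 = 26.12 mm
ȳ = 1107600.00 / 8520.00 = 130.00 mm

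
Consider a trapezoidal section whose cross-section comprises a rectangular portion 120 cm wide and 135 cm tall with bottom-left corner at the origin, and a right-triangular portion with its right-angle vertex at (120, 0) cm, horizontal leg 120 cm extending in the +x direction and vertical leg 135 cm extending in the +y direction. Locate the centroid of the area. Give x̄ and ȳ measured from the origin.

rectangular portion: A = 120 × 135 = 16200.00, centroid at (60.00, 67.50).
triangular portion: A = ½·120·135 = 8100.00, centroid at (160.00, 45.00).
ΣA = 24300.00 cm²
ΣAx̄ = (16200.00)(60.00) + (8100.00)(160.00) = 2268000.00 cm³
ΣAȳ = (16200.00)(67.50) + (8100.00)(45.00) = 1458000.00 cm³
x̄ = 2268000.00 / 24300.00 = 93.33 cm
ȳ = 1458000.00 / 24300.00 = 60.00 cm

x̄ = 93.33 cm, ȳ = 60.00 cm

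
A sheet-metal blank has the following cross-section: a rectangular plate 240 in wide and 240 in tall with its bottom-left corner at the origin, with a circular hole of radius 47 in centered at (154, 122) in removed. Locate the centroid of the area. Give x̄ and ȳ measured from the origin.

plate: A = 240 × 240 = 57600.00, centroid at (120.00, 120.00).
hole: A = −π·47² = -6939.78, centroid at (154.00, 122.00).
ΣA = 50660.22 in²
ΣAx̄ = (57600.00)(120.00) + (-6939.78)(154.00) = 5843274.16 in³
ΣAȳ = (57600.00)(120.00) + (-6939.78)(122.00) = 6065347.06 in³
x̄ = 5843274.16 / 50660.22 = 115.34 in
ȳ = 6065347.06 / 50660.22 = 119.73 in

x̄ = 115.34 in, ȳ = 119.73 in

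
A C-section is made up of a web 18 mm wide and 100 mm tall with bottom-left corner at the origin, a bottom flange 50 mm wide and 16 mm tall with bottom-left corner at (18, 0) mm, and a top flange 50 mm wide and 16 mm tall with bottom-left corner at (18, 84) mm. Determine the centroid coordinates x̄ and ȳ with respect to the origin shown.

web: A = 18 × 100 = 1800.00, centroid at (9.00, 50.00).
bottom flange: A = 50 × 16 = 800.00, centroid at (43.00, 8.00).
top flange: A = 50 × 16 = 800.00, centroid at (43.00, 92.00).
ΣA = 3400.00 mm², ΣAx̄ = 85000.00 mm³, ΣAȳ = 170000.00 mm³.
x̄ = 85000.00/3400.00 = 25.00 mm; ȳ = 170000.00/3400.00 = 50.00 mm.

x̄ = 25.00 mm, ȳ = 50.00 mm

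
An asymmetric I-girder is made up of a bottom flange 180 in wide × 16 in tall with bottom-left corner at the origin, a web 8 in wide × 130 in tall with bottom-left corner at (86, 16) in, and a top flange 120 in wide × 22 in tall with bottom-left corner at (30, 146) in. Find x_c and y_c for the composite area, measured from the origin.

bottom flange: A = 180 × 16 = 2880.00, centroid at (90.00, 8.00).
web: A = 8 × 130 = 1040.00, centroid at (90.00, 81.00).
top flange: A = 120 × 22 = 2640.00, centroid at (90.00, 157.00).
ΣA = 6560.00 in²
ΣAx_c = (2880.00)(90.00) + (1040.00)(90.00) + (2640.00)(90.00) = 590400.00 in³
ΣAy_c = (2880.00)(8.00) + (1040.00)(81.00) + (2640.00)(157.00) = 521760.00 in³
x_c = 590400.00 / 6560.00 = 90.00 in
y_c = 521760.00 / 6560.00 = 79.54 in

x_c = 90.00 in, y_c = 79.54 in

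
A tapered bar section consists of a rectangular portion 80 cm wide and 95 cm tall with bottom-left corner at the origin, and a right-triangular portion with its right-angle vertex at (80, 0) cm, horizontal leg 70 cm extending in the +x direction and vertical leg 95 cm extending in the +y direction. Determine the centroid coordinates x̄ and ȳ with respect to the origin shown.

Part | A | x̄ᵢ | ȳᵢ | A·x̄ᵢ | A·ȳᵢ
rectangular portion | 7600.00 | 40.00 | 47.50 | 304000.00 | 361000.00
triangular portion | 3325.00 | 103.33 | 31.67 | 343583.33 | 105291.67
Σ | 10925.00 |  |  | 647583.33 | 466291.67
x̄ = 647583.33 / 10925.00 = 59.28 cm
ȳ = 466291.67 / 10925.00 = 42.68 cm

x̄ = 59.28 cm, ȳ = 42.68 cm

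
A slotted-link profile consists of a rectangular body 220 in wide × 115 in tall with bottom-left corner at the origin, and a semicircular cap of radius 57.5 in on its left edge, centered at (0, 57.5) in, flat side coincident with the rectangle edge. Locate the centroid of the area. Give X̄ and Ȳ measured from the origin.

rectangular body: A = 220 × 115 = 25300.00, centroid at (110.00, 57.50).
semicircular end: A = ½π·57.5² = 5193.45, centroid at (-24.40, 57.50).
ΣA = 30493.45 in²
ΣAX̄ = (25300.00)(110.00) + (5193.45)(-24.40) = 2656260.42 in³
ΣAȲ = (25300.00)(57.50) + (5193.45)(57.50) = 1753373.11 in³
X̄ = 2656260.42 / 30493.45 = 87.11 in
Ȳ = 1753373.11 / 30493.45 = 57.50 in

X̄ = 87.11 in, Ȳ = 57.50 in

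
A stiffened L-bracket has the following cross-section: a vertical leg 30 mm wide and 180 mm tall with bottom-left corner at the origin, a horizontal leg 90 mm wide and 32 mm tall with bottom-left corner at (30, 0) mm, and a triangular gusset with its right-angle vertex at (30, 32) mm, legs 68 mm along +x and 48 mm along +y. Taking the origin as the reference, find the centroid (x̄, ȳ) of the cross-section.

Part | A | x̄ᵢ | ȳᵢ | A·x̄ᵢ | A·ȳᵢ
vertical leg | 5400.00 | 15.00 | 90.00 | 81000.00 | 486000.00
horizontal leg | 2880.00 | 75.00 | 16.00 | 216000.00 | 46080.00
gusset | 1632.00 | 52.67 | 48.00 | 85952.00 | 78336.00
Σ | 9912.00 |  |  | 382952.00 | 610416.00
x̄ = 382952.00 / 9912.00 = 38.64 mm
ȳ = 610416.00 / 9912.00 = 61.58 mm

x̄ = 38.64 mm, ȳ = 61.58 mm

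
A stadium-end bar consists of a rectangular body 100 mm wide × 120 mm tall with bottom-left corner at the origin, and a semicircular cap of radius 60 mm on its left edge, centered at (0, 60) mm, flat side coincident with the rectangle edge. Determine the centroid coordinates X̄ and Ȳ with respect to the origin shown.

X̄ = 25.83 mm, Ȳ = 60.00 mm

Part | A | x̄ᵢ | ȳᵢ | A·x̄ᵢ | A·ȳᵢ
rectangular body | 12000.00 | 50.00 | 60.00 | 600000.00 | 720000.00
semicircular end | 5654.87 | -25.46 | 60.00 | -144000.00 | 339292.01
Σ | 17654.87 |  |  | 456000.00 | 1059292.01
X̄ = 456000.00 / 17654.87 = 25.83 mm
Ȳ = 1059292.01 / 17654.87 = 60.00 mm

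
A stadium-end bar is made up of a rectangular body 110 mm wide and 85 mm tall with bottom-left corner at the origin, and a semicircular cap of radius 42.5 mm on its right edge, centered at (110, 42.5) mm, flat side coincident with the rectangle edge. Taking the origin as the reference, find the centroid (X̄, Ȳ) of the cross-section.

Part | A | x̄ᵢ | ȳᵢ | A·x̄ᵢ | A·ȳᵢ
rectangular body | 9350.00 | 55.00 | 42.50 | 514250.00 | 397375.00
semicircular end | 2837.25 | 128.04 | 42.50 | 363274.68 | 120583.16
Σ | 12187.25 |  |  | 877524.68 | 517958.16
X̄ = 877524.68 / 12187.25 = 72.00 mm
Ȳ = 517958.16 / 12187.25 = 42.50 mm

X̄ = 72.00 mm, Ȳ = 42.50 mm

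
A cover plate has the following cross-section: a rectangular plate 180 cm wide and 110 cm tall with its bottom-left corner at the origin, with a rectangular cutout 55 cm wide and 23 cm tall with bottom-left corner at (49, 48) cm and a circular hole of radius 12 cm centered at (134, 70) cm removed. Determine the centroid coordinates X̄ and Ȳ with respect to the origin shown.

Part | A | x̄ᵢ | ȳᵢ | A·x̄ᵢ | A·ȳᵢ
plate | 19800.00 | 90.00 | 55.00 | 1782000.00 | 1089000.00
hole 1 | -1265.00 | 76.50 | 59.50 | -96772.50 | -75267.50
hole 2 | -452.39 | 134.00 | 70.00 | -60620.17 | -31667.25
Σ | 18082.61 |  |  | 1624607.33 | 982065.25
X̄ = 1624607.33 / 18082.61 = 89.84 cm
Ȳ = 982065.25 / 18082.61 = 54.31 cm

X̄ = 89.84 cm, Ȳ = 54.31 cm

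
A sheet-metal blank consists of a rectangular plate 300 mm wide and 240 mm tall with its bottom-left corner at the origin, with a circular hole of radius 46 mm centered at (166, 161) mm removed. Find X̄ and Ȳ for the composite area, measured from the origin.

X̄ = 148.37 mm, Ȳ = 115.83 mm

Part | A | x̄ᵢ | ȳᵢ | A·x̄ᵢ | A·ȳᵢ
plate | 72000.00 | 150.00 | 120.00 | 10800000.00 | 8640000.00
hole | -6647.61 | 166.00 | 161.00 | -1103503.27 | -1070265.22
Σ | 65352.39 |  |  | 9696496.73 | 7569734.78
X̄ = 9696496.73 / 65352.39 = 148.37 mm
Ȳ = 7569734.78 / 65352.39 = 115.83 mm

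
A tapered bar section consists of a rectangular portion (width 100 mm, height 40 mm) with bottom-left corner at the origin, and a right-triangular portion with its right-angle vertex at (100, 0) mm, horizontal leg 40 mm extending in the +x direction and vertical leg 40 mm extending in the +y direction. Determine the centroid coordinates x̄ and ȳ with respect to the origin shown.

x̄ = 60.56 mm, ȳ = 18.89 mm

Part | A | x̄ᵢ | ȳᵢ | A·x̄ᵢ | A·ȳᵢ
rectangular portion | 4000.00 | 50.00 | 20.00 | 200000.00 | 80000.00
triangular portion | 800.00 | 113.33 | 13.33 | 90666.67 | 10666.67
Σ | 4800.00 |  |  | 290666.67 | 90666.67
x̄ = 290666.67 / 4800.00 = 60.56 mm
ȳ = 90666.67 / 4800.00 = 18.89 mm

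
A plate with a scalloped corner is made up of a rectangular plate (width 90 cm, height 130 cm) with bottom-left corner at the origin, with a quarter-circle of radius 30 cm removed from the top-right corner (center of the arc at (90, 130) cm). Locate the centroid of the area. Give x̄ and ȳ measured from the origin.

plate: A = 90 × 130 = 11700.00, centroid at (45.00, 65.00).
removed quarter-circle: A = −¼π·30² = -706.86, centroid at (77.27, 117.27).
ΣA = 10993.14 cm²
ΣAx̄ = (11700.00)(45.00) + (-706.86)(77.27) = 471882.75 cm³
ΣAȳ = (11700.00)(65.00) + (-706.86)(117.27) = 677608.41 cm³
x̄ = 471882.75 / 10993.14 = 42.93 cm
ȳ = 677608.41 / 10993.14 = 61.64 cm

x̄ = 42.93 cm, ȳ = 61.64 cm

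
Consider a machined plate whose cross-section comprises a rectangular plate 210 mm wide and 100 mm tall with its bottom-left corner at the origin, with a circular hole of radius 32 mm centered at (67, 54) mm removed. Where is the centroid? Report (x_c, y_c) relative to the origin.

plate: A = 210 × 100 = 21000.00, centroid at (105.00, 50.00).
hole: A = −π·32² = -3216.99, centroid at (67.00, 54.00).
ΣA = 17783.01 mm², ΣAx_c = 1989461.61 mm³, ΣAy_c = 876282.49 mm³.
x_c = 1989461.61/17783.01 = 111.87 mm; y_c = 876282.49/17783.01 = 49.28 mm.

x_c = 111.87 mm, y_c = 49.28 mm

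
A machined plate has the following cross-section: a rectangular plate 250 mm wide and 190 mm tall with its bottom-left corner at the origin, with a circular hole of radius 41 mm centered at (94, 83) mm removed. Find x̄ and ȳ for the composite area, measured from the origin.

x̄ = 128.88 mm, ȳ = 96.50 mm

Part | A | x̄ᵢ | ȳᵢ | A·x̄ᵢ | A·ȳᵢ
plate | 47500.00 | 125.00 | 95.00 | 5937500.00 | 4512500.00
hole | -5281.02 | 94.00 | 83.00 | -496415.62 | -438324.43
Σ | 42218.98 |  |  | 5441084.38 | 4074175.57
x̄ = 5441084.38 / 42218.98 = 128.88 mm
ȳ = 4074175.57 / 42218.98 = 96.50 mm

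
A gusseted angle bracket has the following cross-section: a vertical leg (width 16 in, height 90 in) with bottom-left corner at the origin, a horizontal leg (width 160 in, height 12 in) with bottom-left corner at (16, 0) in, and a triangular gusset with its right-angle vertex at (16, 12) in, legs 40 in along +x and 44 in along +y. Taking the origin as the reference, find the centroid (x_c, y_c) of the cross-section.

vertical leg: A = 16 × 90 = 1440.00, centroid at (8.00, 45.00).
horizontal leg: A = 160 × 12 = 1920.00, centroid at (96.00, 6.00).
gusset: A = ½·40·44 = 880.00, centroid at (29.33, 26.67).
ΣA = 4240.00 in²
ΣAx_c = (1440.00)(8.00) + (1920.00)(96.00) + (880.00)(29.33) = 221653.33 in³
ΣAy_c = (1440.00)(45.00) + (1920.00)(6.00) + (880.00)(26.67) = 99786.67 in³
x_c = 221653.33 / 4240.00 = 52.28 in
y_c = 99786.67 / 4240.00 = 23.53 in

x_c = 52.28 in, y_c = 23.53 in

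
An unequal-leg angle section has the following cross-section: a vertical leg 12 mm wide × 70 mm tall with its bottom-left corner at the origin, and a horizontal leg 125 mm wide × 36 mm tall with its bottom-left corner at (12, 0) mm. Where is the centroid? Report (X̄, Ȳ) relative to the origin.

X̄ = 63.72 mm, Ȳ = 20.67 mm

vertical leg: A = 12 × 70 = 840.00, centroid at (6.00, 35.00).
horizontal leg: A = 125 × 36 = 4500.00, centroid at (74.50, 18.00).
ΣA = 5340.00 mm², ΣAX̄ = 340290.00 mm³, ΣAȲ = 110400.00 mm³.
X̄ = 340290.00/5340.00 = 63.72 mm; Ȳ = 110400.00/5340.00 = 20.67 mm.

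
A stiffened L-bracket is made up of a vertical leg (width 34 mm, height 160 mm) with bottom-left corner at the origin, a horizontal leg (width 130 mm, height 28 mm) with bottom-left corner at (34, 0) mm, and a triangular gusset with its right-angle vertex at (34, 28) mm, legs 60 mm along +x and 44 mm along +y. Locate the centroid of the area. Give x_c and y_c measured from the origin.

x_c = 50.40 mm, y_c = 52.16 mm

Part | A | x̄ᵢ | ȳᵢ | A·x̄ᵢ | A·ȳᵢ
vertical leg | 5440.00 | 17.00 | 80.00 | 92480.00 | 435200.00
horizontal leg | 3640.00 | 99.00 | 14.00 | 360360.00 | 50960.00
gusset | 1320.00 | 54.00 | 42.67 | 71280.00 | 56320.00
Σ | 10400.00 |  |  | 524120.00 | 542480.00
x_c = 524120.00 / 10400.00 = 50.40 mm
y_c = 542480.00 / 10400.00 = 52.16 mm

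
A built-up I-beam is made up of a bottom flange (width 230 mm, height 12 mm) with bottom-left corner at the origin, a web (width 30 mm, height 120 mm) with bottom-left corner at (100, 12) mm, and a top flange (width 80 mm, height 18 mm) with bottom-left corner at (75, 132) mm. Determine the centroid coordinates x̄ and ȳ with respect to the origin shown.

x̄ = 115.00 mm, ȳ = 61.38 mm

bottom flange: A = 230 × 12 = 2760.00, centroid at (115.00, 6.00).
web: A = 30 × 120 = 3600.00, centroid at (115.00, 72.00).
top flange: A = 80 × 18 = 1440.00, centroid at (115.00, 141.00).
ΣA = 7800.00 mm²
ΣAx̄ = (2760.00)(115.00) + (3600.00)(115.00) + (1440.00)(115.00) = 897000.00 mm³
ΣAȳ = (2760.00)(6.00) + (3600.00)(72.00) + (1440.00)(141.00) = 478800.00 mm³
x̄ = 897000.00 / 7800.00 = 115.00 mm
ȳ = 478800.00 / 7800.00 = 61.38 mm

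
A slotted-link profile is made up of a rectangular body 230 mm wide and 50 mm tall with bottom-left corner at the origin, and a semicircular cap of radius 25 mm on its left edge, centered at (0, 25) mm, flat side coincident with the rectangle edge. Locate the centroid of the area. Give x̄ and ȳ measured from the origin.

x̄ = 105.12 mm, ȳ = 25.00 mm

rectangular body: A = 230 × 50 = 11500.00, centroid at (115.00, 25.00).
semicircular end: A = ½π·25² = 981.75, centroid at (-10.61, 25.00).
ΣA = 12481.75 mm²
ΣAx̄ = (11500.00)(115.00) + (981.75)(-10.61) = 1312083.33 mm³
ΣAȳ = (11500.00)(25.00) + (981.75)(25.00) = 312043.69 mm³
x̄ = 1312083.33 / 12481.75 = 105.12 mm
ȳ = 312043.69 / 12481.75 = 25.00 mm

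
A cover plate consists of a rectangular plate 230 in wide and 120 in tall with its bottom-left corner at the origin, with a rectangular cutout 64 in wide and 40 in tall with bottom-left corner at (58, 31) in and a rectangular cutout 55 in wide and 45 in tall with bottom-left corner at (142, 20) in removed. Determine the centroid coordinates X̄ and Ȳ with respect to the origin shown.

X̄ = 111.86 in, Ȳ = 62.94 in

Part | A | x̄ᵢ | ȳᵢ | A·x̄ᵢ | A·ȳᵢ
plate | 27600.00 | 115.00 | 60.00 | 3174000.00 | 1656000.00
hole 1 | -2560.00 | 90.00 | 51.00 | -230400.00 | -130560.00
hole 2 | -2475.00 | 169.50 | 42.50 | -419512.50 | -105187.50
Σ | 22565.00 |  |  | 2524087.50 | 1420252.50
X̄ = 2524087.50 / 22565.00 = 111.86 in
Ȳ = 1420252.50 / 22565.00 = 62.94 in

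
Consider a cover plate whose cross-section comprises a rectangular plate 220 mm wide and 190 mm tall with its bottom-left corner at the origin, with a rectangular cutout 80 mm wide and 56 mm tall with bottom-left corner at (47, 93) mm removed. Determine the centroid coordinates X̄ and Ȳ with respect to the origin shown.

X̄ = 112.76 mm, Ȳ = 91.88 mm

plate: A = 220 × 190 = 41800.00, centroid at (110.00, 95.00).
hole: A = −(80 × 56) = -4480.00, centroid at (87.00, 121.00).
ΣA = 37320.00 mm²
ΣAX̄ = (41800.00)(110.00) + (-4480.00)(87.00) = 4208240.00 mm³
ΣAȲ = (41800.00)(95.00) + (-4480.00)(121.00) = 3428920.00 mm³
X̄ = 4208240.00 / 37320.00 = 112.76 mm
Ȳ = 3428920.00 / 37320.00 = 91.88 mm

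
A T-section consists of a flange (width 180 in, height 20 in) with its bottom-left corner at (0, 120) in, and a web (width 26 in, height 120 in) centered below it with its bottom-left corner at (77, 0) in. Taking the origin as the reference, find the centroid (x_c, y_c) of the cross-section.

web: A = 26 × 120 = 3120.00, centroid at (90.00, 60.00).
flange: A = 180 × 20 = 3600.00, centroid at (90.00, 130.00).
ΣA = 6720.00 in², ΣAx_c = 604800.00 in³, ΣAy_c = 655200.00 in³.
x_c = 604800.00/6720.00 = 90.00 in; y_c = 655200.00/6720.00 = 97.50 in.

x_c = 90.00 in, y_c = 97.50 in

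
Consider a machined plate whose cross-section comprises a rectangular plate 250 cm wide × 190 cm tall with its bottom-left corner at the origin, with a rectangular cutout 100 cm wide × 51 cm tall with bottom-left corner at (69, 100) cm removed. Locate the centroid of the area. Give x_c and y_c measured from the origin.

x_c = 125.72 cm, y_c = 91.33 cm

Part | A | x̄ᵢ | ȳᵢ | A·x̄ᵢ | A·ȳᵢ
plate | 47500.00 | 125.00 | 95.00 | 5937500.00 | 4512500.00
hole | -5100.00 | 119.00 | 125.50 | -606900.00 | -640050.00
Σ | 42400.00 |  |  | 5330600.00 | 3872450.00
x_c = 5330600.00 / 42400.00 = 125.72 cm
y_c = 3872450.00 / 42400.00 = 91.33 cm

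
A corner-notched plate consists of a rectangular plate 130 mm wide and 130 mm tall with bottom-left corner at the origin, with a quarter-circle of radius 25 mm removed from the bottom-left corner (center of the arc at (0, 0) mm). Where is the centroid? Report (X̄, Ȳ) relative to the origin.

plate: A = 130 × 130 = 16900.00, centroid at (65.00, 65.00).
removed quarter-circle: A = −¼π·25² = -490.87, centroid at (10.61, 10.61).
ΣA = 16409.13 mm², ΣAX̄ = 1093291.67 mm³, ΣAȲ = 1093291.67 mm³.
X̄ = 1093291.67/16409.13 = 66.63 mm; Ȳ = 1093291.67/16409.13 = 66.63 mm.

X̄ = 66.63 mm, Ȳ = 66.63 mm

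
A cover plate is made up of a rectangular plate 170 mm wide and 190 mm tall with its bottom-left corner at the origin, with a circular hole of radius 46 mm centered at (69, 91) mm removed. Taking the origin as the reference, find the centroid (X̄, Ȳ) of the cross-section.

plate: A = 170 × 190 = 32300.00, centroid at (85.00, 95.00).
hole: A = −π·46² = -6647.61, centroid at (69.00, 91.00).
ΣA = 25652.39 mm²
ΣAX̄ = (32300.00)(85.00) + (-6647.61)(69.00) = 2286814.91 mm³
ΣAȲ = (32300.00)(95.00) + (-6647.61)(91.00) = 2463567.48 mm³
X̄ = 2286814.91 / 25652.39 = 89.15 mm
Ȳ = 2463567.48 / 25652.39 = 96.04 mm

X̄ = 89.15 mm, Ȳ = 96.04 mm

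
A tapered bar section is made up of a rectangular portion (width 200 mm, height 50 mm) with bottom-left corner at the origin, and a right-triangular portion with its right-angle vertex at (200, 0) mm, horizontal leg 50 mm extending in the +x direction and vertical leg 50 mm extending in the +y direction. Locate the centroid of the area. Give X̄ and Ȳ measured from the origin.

X̄ = 112.96 mm, Ȳ = 24.07 mm

Part | A | x̄ᵢ | ȳᵢ | A·x̄ᵢ | A·ȳᵢ
rectangular portion | 10000.00 | 100.00 | 25.00 | 1000000.00 | 250000.00
triangular portion | 1250.00 | 216.67 | 16.67 | 270833.33 | 20833.33
Σ | 11250.00 |  |  | 1270833.33 | 270833.33
X̄ = 1270833.33 / 11250.00 = 112.96 mm
Ȳ = 270833.33 / 11250.00 = 24.07 mm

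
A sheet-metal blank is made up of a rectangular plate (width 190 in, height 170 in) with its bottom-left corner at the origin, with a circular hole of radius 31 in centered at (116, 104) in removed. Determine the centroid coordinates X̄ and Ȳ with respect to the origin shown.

X̄ = 92.83 in, Ȳ = 83.04 in

plate: A = 190 × 170 = 32300.00, centroid at (95.00, 85.00).
hole: A = −π·31² = -3019.07, centroid at (116.00, 104.00).
ΣA = 29280.93 in², ΣAX̄ = 2718287.82 in³, ΣAȲ = 2431516.66 in³.
X̄ = 2718287.82/29280.93 = 92.83 in; Ȳ = 2431516.66/29280.93 = 83.04 in.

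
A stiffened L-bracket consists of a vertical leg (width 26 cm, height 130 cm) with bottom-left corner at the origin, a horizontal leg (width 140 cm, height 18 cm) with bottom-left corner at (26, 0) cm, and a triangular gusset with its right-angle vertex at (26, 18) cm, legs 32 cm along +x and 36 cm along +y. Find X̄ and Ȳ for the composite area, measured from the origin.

vertical leg: A = 26 × 130 = 3380.00, centroid at (13.00, 65.00).
horizontal leg: A = 140 × 18 = 2520.00, centroid at (96.00, 9.00).
gusset: A = ½·32·36 = 576.00, centroid at (36.67, 30.00).
ΣA = 6476.00 cm², ΣAX̄ = 306980.00 cm³, ΣAȲ = 259660.00 cm³.
X̄ = 306980.00/6476.00 = 47.40 cm; Ȳ = 259660.00/6476.00 = 40.10 cm.

X̄ = 47.40 cm, Ȳ = 40.10 cm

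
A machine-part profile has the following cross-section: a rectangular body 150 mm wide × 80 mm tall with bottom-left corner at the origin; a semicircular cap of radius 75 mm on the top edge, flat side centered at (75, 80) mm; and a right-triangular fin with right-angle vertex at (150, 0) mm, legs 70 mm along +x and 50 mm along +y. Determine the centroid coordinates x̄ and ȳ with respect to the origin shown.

x̄ = 82.62 mm, ȳ = 66.29 mm

Part | A | x̄ᵢ | ȳᵢ | A·x̄ᵢ | A·ȳᵢ
rectangular body | 12000.00 | 75.00 | 40.00 | 900000.00 | 480000.00
semicircular top | 8835.73 | 75.00 | 111.83 | 662679.70 | 988108.35
triangular fin | 1750.00 | 173.33 | 16.67 | 303333.33 | 29166.67
Σ | 22585.73 |  |  | 1866013.03 | 1497275.01
x̄ = 1866013.03 / 22585.73 = 82.62 mm
ȳ = 1497275.01 / 22585.73 = 66.29 mm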